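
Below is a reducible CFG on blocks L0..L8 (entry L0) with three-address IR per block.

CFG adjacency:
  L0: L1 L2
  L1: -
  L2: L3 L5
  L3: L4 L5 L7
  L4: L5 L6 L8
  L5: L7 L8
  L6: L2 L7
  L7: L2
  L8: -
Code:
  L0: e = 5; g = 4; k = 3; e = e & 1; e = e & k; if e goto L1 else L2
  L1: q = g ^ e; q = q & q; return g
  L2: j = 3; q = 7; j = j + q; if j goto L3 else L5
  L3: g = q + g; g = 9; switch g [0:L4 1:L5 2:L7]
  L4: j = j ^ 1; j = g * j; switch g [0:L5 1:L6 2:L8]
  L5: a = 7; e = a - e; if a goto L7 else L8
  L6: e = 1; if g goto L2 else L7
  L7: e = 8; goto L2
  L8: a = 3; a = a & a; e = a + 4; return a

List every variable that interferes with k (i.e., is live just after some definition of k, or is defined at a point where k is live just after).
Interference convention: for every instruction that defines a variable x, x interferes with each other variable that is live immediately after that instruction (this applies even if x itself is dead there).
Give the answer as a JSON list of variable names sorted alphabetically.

Answer: ["e", "g"]

Derivation:
Block summaries:
  L0 def {e,g,k} use ∅
  L1 def {q} use {e,g}
  L2 def {j,q} use ∅
  L3 def {g} use {g,q}
  L4 def {j} use {g,j}
  L5 def {a,e} use {e}
  L6 def {e} use {g}
  L7 def {e} use ∅
  L8 def {a,e} use ∅

Backward fixpoint:
  L0 li=∅ lo={e,g}
  L1 li={e,g} lo=∅
  L2 li={e,g} lo={e,g,j,q}
  L3 li={e,g,j,q} lo={e,g,j}
  L4 li={e,g,j} lo={e,g}
  L5 li={e,g} lo={g}
  L6 li={g} lo={e,g}
  L7 li={g} lo={e,g}
  L8 li=∅ lo=∅

Interference:
  a↔{e,g}
  e↔{a,g,j,k,q}
  g↔{a,e,j,k,q}
  j↔{e,g,q}
  k↔{e,g}
  q↔{e,g,j}

N(k) = ["e", "g"]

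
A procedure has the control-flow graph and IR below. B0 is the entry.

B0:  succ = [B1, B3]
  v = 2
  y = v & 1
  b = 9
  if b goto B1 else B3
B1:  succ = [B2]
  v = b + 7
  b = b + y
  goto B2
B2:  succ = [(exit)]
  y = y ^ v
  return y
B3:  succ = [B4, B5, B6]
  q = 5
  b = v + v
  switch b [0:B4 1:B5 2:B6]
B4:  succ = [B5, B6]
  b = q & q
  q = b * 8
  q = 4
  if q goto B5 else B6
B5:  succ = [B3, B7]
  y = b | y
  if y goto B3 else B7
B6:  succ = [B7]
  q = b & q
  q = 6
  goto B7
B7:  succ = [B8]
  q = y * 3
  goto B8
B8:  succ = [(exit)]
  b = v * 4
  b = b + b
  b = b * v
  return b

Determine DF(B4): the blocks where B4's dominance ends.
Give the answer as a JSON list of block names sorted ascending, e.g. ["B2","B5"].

idom tree: B1←B0 B2←B1 B3←B0 B4←B3 B5←B3 B6←B3 B7←B3 B8←B7
Join-block Dom:
  B3: preds {B0,B5}: {B0} ∩ {B0,B3,B5} = {B0}; idom=B0
  B5: preds {B3,B4}: {B0,B3} ∩ {B0,B3,B4} = {B0,B3}; idom=B3
  B6: preds {B3,B4}: {B0,B3} ∩ {B0,B3,B4} = {B0,B3}; idom=B3
  B7: preds {B5,B6}: {B0,B3,B5} ∩ {B0,B3,B6} = {B0,B3}; idom=B3

DF derivation:
  join B3 pred B0: · stop@B0
  join B3 pred B5: B5→B3 stop@B0
  join B5 pred B3: · stop@B3
  join B5 pred B4: B4 stop@B3
  join B6 pred B3: · stop@B3
  join B6 pred B4: B4 stop@B3
  join B7 pred B5: B5 stop@B3
  join B7 pred B6: B6 stop@B3
  DF(B0)=∅
  DF(B1)=∅
  DF(B2)=∅
  DF(B3)={B3}
  DF(B4)={B5,B6}
  DF(B5)={B3,B7}
  DF(B6)={B7}
  DF(B7)=∅
  DF(B8)=∅

DF(B4) = ["B5", "B6"]

Answer: ["B5", "B6"]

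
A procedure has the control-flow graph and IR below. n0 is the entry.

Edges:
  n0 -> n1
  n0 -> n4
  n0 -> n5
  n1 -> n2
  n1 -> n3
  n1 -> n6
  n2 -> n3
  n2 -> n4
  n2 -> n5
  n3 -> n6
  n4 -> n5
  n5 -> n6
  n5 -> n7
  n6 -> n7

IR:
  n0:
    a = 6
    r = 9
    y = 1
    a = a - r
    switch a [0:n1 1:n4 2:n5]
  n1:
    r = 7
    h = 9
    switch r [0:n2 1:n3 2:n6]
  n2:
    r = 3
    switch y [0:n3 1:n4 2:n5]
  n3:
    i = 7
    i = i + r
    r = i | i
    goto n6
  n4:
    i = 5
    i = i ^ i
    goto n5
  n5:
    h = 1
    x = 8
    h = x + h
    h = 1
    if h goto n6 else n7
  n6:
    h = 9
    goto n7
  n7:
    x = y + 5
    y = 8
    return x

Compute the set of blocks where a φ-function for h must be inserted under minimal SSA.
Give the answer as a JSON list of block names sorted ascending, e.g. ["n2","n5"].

idom tree: n1←n0 n2←n1 n3←n1 n4←n0 n5←n0 n6←n0 n7←n0
Dom at joins:
  n3: preds {n1,n2}: {n0,n1} ∩ {n0,n1,n2} = {n0,n1}; idom=n1
  n4: preds {n0,n2}: {n0} ∩ {n0,n1,n2} = {n0}; idom=n0
  n5: preds {n0,n2,n4}: {n0} ∩ {n0,n1,n2} ∩ {n0,n4} = {n0}; idom=n0
  n6: preds {n1,n3,n5}: {n0,n1} ∩ {n0,n1,n3} ∩ {n0,n5} = {n0}; idom=n0
  n7: preds {n5,n6}: {n0,n5} ∩ {n0,n6} = {n0}; idom=n0

Frontier:
  n3←n1: walk · to n1
  n3←n2: walk n2 to n1
  n4←n0: walk · to n0
  n4←n2: walk n2→n1 to n0
  n5←n0: walk · to n0
  n5←n2: walk n2→n1 to n0
  n5←n4: walk n4 to n0
  n6←n1: walk n1 to n0
  n6←n3: walk n3→n1 to n0
  n6←n5: walk n5 to n0
  n7←n5: walk n5 to n0
  n7←n6: walk n6 to n0
  n0: DF=∅
  n1: DF={n4,n5,n6}
  n2: DF={n3,n4,n5}
  n3: DF={n6}
  n4: DF={n5}
  n5: DF={n6,n7}
  n6: DF={n7}
  n7: DF=∅

φ for h: defs {n1,n5,n6}
  DF⁺ = {n4,n5,n6,n7}

Answer: ["n4", "n5", "n6", "n7"]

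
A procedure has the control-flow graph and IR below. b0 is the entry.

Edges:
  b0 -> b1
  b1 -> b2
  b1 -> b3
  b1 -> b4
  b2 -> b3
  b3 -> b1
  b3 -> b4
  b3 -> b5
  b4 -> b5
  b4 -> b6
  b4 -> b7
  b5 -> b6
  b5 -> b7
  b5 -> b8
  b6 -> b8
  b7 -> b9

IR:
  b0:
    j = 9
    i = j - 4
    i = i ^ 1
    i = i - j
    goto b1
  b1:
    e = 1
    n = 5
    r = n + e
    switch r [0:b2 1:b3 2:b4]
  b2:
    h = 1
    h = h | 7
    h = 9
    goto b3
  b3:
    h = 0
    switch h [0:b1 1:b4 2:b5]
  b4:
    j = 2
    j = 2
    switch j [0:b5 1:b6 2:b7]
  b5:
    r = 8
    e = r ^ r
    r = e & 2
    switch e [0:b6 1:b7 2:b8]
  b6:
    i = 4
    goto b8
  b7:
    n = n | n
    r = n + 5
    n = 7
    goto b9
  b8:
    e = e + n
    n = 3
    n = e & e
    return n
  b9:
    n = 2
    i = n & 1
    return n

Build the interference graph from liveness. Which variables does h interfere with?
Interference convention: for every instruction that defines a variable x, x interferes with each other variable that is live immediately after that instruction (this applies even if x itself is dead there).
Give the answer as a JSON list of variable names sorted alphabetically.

Answer: ["e", "n"]

Derivation:
Block summaries:
  b0: {i,j} / ∅
  b1: {e,n,r} / ∅
  b2: {h} / ∅
  b3: {h} / ∅
  b4: {j} / ∅
  b5: {e,r} / ∅
  b6: {i} / ∅
  b7: {n,r} / {n}
  b8: {e,n} / {e,n}
  b9: {i,n} / ∅

Liveness:
  b0: in=∅ out=∅
  b1: in=∅ out={e,n}
  b2: in={e,n} out={e,n}
  b3: in={e,n} out={e,n}
  b4: in={e,n} out={e,n}
  b5: in={n} out={e,n}
  b6: in={e,n} out={e,n}
  b7: in={n} out=∅
  b8: in={e,n} out=∅
  b9: in=∅ out=∅

Conflict graph:
  e↔{h,i,j,n,r}
  h↔{e,n}
  i↔{e,j,n}
  j↔{e,i,n}
  n↔{e,h,i,j,r}
  r↔{e,n}

N(h) = ["e", "n"]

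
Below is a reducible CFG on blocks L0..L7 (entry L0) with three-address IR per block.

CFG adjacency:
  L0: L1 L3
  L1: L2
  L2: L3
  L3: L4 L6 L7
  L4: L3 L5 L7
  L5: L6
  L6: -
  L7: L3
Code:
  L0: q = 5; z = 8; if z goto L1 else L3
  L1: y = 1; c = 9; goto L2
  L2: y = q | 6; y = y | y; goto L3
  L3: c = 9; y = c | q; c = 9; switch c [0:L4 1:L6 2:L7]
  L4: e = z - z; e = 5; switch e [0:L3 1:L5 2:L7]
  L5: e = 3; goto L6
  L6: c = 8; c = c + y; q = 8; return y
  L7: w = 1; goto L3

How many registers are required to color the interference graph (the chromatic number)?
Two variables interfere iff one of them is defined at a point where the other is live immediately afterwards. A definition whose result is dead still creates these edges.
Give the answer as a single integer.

def/use:
  L0 def {q,z} use ∅
  L1 def {c,y} use ∅
  L2 def {y} use {q}
  L3 def {c,y} use {q}
  L4 def {e} use {z}
  L5 def {e} use ∅
  L6 def {c,q} use {y}
  L7 def {w} use ∅

Liveness:
  L0: in=∅ out={q,z}
  L1: in={q,z} out={q,z}
  L2: in={q,z} out={q,z}
  L3: in={q,z} out={q,y,z}
  L4: in={q,y,z} out={q,y,z}
  L5: in={y} out={y}
  L6: in={y} out=∅
  L7: in={q,z} out={q,z}

Interfere edges:
  c: {q,y,z}
  e: {q,y,z}
  q: {c,e,w,y,z}
  w: {q,z}
  y: {c,e,q,z}
  z: {c,e,q,w,y}

Colouring:
  clique {c,q,y,z} ⇒ need ≥ 4
  assign c→R3 e→R3 q→R0 w→R2 y→R2 z→R1 — no edge inside a register ⇒ χ ≤ 4
  χ = 4

Answer: 4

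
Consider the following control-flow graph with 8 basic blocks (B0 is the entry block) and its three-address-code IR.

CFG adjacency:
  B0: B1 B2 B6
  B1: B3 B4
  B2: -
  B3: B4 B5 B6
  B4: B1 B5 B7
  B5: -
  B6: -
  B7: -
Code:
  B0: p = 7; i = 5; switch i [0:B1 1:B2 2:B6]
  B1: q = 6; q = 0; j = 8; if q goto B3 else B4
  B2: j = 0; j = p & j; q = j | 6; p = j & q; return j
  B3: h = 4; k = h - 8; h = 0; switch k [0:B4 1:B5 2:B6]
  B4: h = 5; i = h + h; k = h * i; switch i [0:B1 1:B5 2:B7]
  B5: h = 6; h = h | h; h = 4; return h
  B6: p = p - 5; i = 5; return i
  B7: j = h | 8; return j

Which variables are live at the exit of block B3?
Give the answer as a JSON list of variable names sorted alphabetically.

def/use:
  B0: def={i,p} ue=∅
  B1: def={j,q} ue=∅
  B2: def={j,p,q} ue={p}
  B3: def={h,k} ue=∅
  B4: def={h,i,k} ue=∅
  B5: def={h} ue=∅
  B6: def={i,p} ue={p}
  B7: def={j} ue={h}

Live sets:
  B0: in=∅ out={p}
  B1: in={p} out={p}
  B2: in={p} out=∅
  B3: in={p} out={p}
  B4: in={p} out={h,p}
  B5: in=∅ out=∅
  B6: in={p} out=∅
  B7: in={h} out=∅

live-out(B3) = ["p"]

Answer: ["p"]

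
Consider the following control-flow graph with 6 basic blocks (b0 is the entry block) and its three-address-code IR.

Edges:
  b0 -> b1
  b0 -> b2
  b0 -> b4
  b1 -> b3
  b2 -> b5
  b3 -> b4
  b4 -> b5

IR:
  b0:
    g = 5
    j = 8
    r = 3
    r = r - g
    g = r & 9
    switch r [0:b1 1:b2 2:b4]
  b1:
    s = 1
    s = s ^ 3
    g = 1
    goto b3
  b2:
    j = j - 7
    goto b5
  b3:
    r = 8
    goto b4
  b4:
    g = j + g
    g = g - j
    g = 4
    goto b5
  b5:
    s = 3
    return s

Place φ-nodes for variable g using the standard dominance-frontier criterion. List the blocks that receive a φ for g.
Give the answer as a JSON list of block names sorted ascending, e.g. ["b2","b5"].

Answer: ["b4", "b5"]

Analysis:
idom tree: b1←b0 b2←b0 b3←b1 b4←b0 b5←b0
Dom at joins:
  b4: preds {b0,b3}: {b0} ∩ {b0,b1,b3} = {b0}; idom=b0
  b5: preds {b2,b4}: {b0,b2} ∩ {b0,b4} = {b0}; idom=b0

DF walk-up:
  b4←b0: walk · to b0
  b4←b3: walk b3→b1 to b0
  b5←b2: walk b2 to b0
  b5←b4: walk b4 to b0
  DF(b0)=∅
  DF(b1)={b4}
  DF(b2)={b5}
  DF(b3)={b4}
  DF(b4)={b5}
  DF(b5)=∅

φ for g: defs {b0,b1,b4}
  DF⁺ = {b4,b5}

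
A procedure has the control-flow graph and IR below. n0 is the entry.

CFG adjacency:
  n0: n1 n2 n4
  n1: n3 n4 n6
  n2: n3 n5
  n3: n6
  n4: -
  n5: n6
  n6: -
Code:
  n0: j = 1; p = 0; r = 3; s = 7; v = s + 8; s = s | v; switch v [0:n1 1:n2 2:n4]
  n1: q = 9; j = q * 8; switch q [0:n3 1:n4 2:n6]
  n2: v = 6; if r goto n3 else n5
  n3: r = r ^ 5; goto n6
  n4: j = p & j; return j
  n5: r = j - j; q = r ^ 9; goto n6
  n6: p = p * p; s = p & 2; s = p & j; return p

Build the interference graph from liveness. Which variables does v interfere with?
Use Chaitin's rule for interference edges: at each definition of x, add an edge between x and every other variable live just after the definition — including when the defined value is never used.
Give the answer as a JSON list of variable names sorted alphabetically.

Block summaries:
  n0: {j,p,r,s,v} / ∅
  n1: {j,q} / ∅
  n2: {v} / {r}
  n3: {r} / {r}
  n4: {j} / {j,p}
  n5: {q,r} / {j}
  n6: {p,s} / {j,p}

Backward fixpoint:
  n0 li=∅ lo={j,p,r}
  n1 li={p,r} lo={j,p,r}
  n2 li={j,p,r} lo={j,p,r}
  n3 li={j,p,r} lo={j,p}
  n4 li={j,p} lo=∅
  n5 li={j,p} lo={j,p}
  n6 li={j,p} lo=∅

Interfere edges:
  j — {p,q,r,s,v}
  p — {j,q,r,s,v}
  q — {j,p,r}
  r — {j,p,q,s,v}
  s — {j,p,r,v}
  v — {j,p,r,s}

N(v) = ["j", "p", "r", "s"]

Answer: ["j", "p", "r", "s"]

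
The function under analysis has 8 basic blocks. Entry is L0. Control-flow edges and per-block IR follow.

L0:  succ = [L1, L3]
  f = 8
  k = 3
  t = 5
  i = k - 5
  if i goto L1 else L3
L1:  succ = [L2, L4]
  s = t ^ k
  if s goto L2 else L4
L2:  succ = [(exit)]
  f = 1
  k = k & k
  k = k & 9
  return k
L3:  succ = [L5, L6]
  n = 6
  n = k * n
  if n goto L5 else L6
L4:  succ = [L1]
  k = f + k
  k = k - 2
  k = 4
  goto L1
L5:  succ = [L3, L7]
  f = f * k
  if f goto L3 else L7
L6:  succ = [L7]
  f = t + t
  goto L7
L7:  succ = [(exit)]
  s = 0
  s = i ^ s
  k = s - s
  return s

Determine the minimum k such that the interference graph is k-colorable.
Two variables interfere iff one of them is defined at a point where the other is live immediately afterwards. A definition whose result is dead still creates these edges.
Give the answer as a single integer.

def/use:
  L0: {f,i,k,t} / ∅
  L1: {s} / {k,t}
  L2: {f,k} / {k}
  L3: {n} / {k}
  L4: {k} / {f,k}
  L5: {f} / {f,k}
  L6: {f} / {t}
  L7: {k,s} / {i}

Live sets:
  live L0: ∅→{f,i,k,t}
  live L1: {f,k,t}→{f,k,t}
  live L2: {k}→∅
  live L3: {f,i,k,t}→{f,i,k,t}
  live L4: {f,k,t}→{f,k,t}
  live L5: {f,i,k,t}→{f,i,k,t}
  live L6: {i,t}→{i}
  live L7: {i}→∅

Interfere edges:
  f — {i,k,n,s,t}
  i — {f,k,n,s,t}
  k — {f,i,n,s,t}
  n — {f,i,k,t}
  s — {f,i,k,t}
  t — {f,i,k,n,s}

Registers:
  {f,i,k,n,t} pairwise interfere (5-clique) ⇒ χ ≥ 5
  assign f→c0 i→c1 k→c2 n→c4 s→c4 t→c3 — no edge inside a register ⇒ χ ≤ 5
  χ = 5

Answer: 5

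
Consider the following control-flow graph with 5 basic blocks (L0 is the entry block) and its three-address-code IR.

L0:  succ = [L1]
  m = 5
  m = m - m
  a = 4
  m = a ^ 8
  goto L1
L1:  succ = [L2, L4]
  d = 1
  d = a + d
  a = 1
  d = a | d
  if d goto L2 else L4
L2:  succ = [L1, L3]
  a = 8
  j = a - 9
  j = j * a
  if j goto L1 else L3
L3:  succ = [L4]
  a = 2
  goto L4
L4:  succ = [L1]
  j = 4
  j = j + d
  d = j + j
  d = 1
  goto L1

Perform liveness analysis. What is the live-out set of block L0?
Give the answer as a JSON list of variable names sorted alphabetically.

Answer: ["a"]

Working:
Block summaries:
  L0: {a,m} / ∅
  L1: {a,d} / {a}
  L2: {a,j} / ∅
  L3: {a} / ∅
  L4: {d,j} / {d}

Backward fixpoint:
  L0: in=∅ out={a}
  L1: in={a} out={a,d}
  L2: in={d} out={a,d}
  L3: in={d} out={a,d}
  L4: in={a,d} out={a}

live-out(L0) = ["a"]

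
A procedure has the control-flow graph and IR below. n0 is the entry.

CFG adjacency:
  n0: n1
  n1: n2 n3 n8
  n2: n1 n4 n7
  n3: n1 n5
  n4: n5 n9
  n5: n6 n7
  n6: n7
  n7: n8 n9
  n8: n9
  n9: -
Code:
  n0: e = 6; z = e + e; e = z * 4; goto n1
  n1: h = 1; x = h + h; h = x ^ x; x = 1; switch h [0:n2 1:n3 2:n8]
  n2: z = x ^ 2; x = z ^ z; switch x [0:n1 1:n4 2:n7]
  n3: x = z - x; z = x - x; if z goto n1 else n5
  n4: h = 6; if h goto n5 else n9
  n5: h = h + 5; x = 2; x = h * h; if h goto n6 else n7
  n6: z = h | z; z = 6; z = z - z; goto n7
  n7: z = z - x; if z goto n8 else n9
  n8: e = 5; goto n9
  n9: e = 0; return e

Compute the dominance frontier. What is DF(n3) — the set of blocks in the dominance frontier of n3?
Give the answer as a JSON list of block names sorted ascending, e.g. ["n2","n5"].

Answer: ["n1", "n5"]

Working:
idom tree: n1←n0 n2←n1 n3←n1 n4←n2 n5←n1 n6←n5 n7←n1 n8←n1 n9←n1
Dom∩ at merges:
  n1: preds {n0,n2,n3}: {n0} ∩ {n0,n1,n2} ∩ {n0,n1,n3} = {n0}; idom=n0
  n5: preds {n3,n4}: {n0,n1,n3} ∩ {n0,n1,n2,n4} = {n0,n1}; idom=n1
  n7: preds {n2,n5,n6}: {n0,n1,n2} ∩ {n0,n1,n5} ∩ {n0,n1,n5,n6} = {n0,n1}; idom=n1
  n8: preds {n1,n7}: {n0,n1} ∩ {n0,n1,n7} = {n0,n1}; idom=n1
  n9: preds {n4,n7,n8}: {n0,n1,n2,n4} ∩ {n0,n1,n7} ∩ {n0,n1,n8} = {n0,n1}; idom=n1

DF derivation:
  join n1 pred n0: · stop@n0
  join n1 pred n2: n2→n1 stop@n0
  join n1 pred n3: n3→n1 stop@n0
  join n5 pred n3: n3 stop@n1
  join n5 pred n4: n4→n2 stop@n1
  join n7 pred n2: n2 stop@n1
  join n7 pred n5: n5 stop@n1
  join n7 pred n6: n6→n5 stop@n1
  join n8 pred n1: · stop@n1
  join n8 pred n7: n7 stop@n1
  join n9 pred n4: n4→n2 stop@n1
  join n9 pred n7: n7 stop@n1
  join n9 pred n8: n8 stop@n1
  n0 → ∅
  n1 → {n1}
  n2 → {n1,n5,n7,n9}
  n3 → {n1,n5}
  n4 → {n5,n9}
  n5 → {n7}
  n6 → {n7}
  n7 → {n8,n9}
  n8 → {n9}
  n9 → ∅

DF(n3) = ["n1", "n5"]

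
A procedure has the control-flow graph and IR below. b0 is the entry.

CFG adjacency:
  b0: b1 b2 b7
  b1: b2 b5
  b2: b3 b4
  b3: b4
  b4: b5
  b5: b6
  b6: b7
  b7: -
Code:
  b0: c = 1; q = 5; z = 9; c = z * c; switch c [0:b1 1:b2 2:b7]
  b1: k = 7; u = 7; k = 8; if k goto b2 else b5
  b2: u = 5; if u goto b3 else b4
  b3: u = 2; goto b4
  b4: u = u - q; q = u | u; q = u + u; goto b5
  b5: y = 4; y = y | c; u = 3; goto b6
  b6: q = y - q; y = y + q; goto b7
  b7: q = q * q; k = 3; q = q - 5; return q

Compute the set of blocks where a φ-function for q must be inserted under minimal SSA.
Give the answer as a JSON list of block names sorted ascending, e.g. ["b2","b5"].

Answer: ["b5", "b7"]

Analysis:
idom tree: b1←b0 b2←b0 b3←b2 b4←b2 b5←b0 b6←b5 b7←b0
Dom∩ at merges:
  b2: preds {b0,b1}: {b0} ∩ {b0,b1} = {b0}; idom=b0
  b4: preds {b2,b3}: {b0,b2} ∩ {b0,b2,b3} = {b0,b2}; idom=b2
  b5: preds {b1,b4}: {b0,b1} ∩ {b0,b2,b4} = {b0}; idom=b0
  b7: preds {b0,b6}: {b0} ∩ {b0,b5,b6} = {b0}; idom=b0

Frontier:
  b2←b0: walk · to b0
  b2←b1: walk b1 to b0
  b4←b2: walk · to b2
  b4←b3: walk b3 to b2
  b5←b1: walk b1 to b0
  b5←b4: walk b4→b2 to b0
  b7←b0: walk · to b0
  b7←b6: walk b6→b5 to b0
  b0 → ∅
  b1 → {b2,b5}
  b2 → {b5}
  b3 → {b4}
  b4 → {b5}
  b5 → {b7}
  b6 → {b7}
  b7 → ∅

φ for q: defs {b0,b4,b6,b7}
  DF⁺ = {b5,b7}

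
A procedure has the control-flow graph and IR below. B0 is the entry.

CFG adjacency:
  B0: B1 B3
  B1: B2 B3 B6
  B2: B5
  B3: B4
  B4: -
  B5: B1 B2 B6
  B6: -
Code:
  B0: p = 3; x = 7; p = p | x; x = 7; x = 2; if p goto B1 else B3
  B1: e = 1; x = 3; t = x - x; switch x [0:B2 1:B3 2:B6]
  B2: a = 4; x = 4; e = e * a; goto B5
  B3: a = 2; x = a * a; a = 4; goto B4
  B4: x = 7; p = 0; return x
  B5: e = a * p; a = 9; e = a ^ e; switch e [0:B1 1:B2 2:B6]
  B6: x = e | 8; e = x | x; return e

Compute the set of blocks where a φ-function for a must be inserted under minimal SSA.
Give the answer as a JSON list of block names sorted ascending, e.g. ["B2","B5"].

idom tree: B1←B0 B2←B1 B3←B0 B4←B3 B5←B2 B6←B1
Join-block Dom:
  B1: preds {B0,B5}: {B0} ∩ {B0,B1,B2,B5} = {B0}; idom=B0
  B2: preds {B1,B5}: {B0,B1} ∩ {B0,B1,B2,B5} = {B0,B1}; idom=B1
  B3: preds {B0,B1}: {B0} ∩ {B0,B1} = {B0}; idom=B0
  B6: preds {B1,B5}: {B0,B1} ∩ {B0,B1,B2,B5} = {B0,B1}; idom=B1

DF walk-up:
  join B1 pred B0: · stop@B0
  join B1 pred B5: B5→B2→B1 stop@B0
  join B2 pred B1: · stop@B1
  join B2 pred B5: B5→B2 stop@B1
  join B3 pred B0: · stop@B0
  join B3 pred B1: B1 stop@B0
  join B6 pred B1: · stop@B1
  join B6 pred B5: B5→B2 stop@B1
  B0: DF=∅
  B1: DF={B1,B3}
  B2: DF={B1,B2,B6}
  B3: DF=∅
  B4: DF=∅
  B5: DF={B1,B2,B6}
  B6: DF=∅

φ for a: defs {B2,B3,B5}
  DF⁺ = {B1,B2,B3,B6}

Answer: ["B1", "B2", "B3", "B6"]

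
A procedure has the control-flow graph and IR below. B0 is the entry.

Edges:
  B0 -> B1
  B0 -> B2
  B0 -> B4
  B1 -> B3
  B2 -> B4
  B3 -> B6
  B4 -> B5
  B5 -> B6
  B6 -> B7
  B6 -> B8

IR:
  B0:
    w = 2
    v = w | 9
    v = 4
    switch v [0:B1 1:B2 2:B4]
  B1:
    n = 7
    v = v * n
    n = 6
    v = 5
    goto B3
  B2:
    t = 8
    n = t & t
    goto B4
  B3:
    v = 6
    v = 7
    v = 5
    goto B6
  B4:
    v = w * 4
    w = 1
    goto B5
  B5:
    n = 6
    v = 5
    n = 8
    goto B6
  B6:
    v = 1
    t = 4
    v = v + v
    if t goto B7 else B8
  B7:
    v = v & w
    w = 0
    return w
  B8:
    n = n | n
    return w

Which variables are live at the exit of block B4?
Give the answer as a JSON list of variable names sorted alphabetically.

Block summaries:
  B0 def {v,w} use ∅
  B1 def {n,v} use {v}
  B2 def {n,t} use ∅
  B3 def {v} use ∅
  B4 def {v,w} use {w}
  B5 def {n,v} use ∅
  B6 def {t,v} use ∅
  B7 def {v,w} use {v,w}
  B8 def {n} use {n,w}

Live sets:
  live B0: ∅→{v,w}
  live B1: {v,w}→{n,w}
  live B2: {w}→{w}
  live B3: {n,w}→{n,w}
  live B4: {w}→{w}
  live B5: {w}→{n,w}
  live B6: {n,w}→{n,v,w}
  live B7: {v,w}→∅
  live B8: {n,w}→∅

live-out(B4) = ["w"]

Answer: ["w"]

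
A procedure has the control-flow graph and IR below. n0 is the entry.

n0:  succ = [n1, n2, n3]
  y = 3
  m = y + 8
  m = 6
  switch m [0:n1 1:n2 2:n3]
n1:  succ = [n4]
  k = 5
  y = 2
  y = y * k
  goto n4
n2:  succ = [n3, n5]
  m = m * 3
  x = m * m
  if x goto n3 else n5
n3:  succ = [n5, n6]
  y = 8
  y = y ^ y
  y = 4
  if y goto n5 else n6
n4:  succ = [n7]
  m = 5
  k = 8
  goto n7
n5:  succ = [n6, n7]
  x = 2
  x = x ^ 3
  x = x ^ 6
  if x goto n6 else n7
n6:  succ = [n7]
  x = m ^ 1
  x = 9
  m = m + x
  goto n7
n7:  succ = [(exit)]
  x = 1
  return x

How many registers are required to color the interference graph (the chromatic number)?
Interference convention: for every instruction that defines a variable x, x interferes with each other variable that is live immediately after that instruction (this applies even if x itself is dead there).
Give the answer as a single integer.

Answer: 2

Analysis:
def/use:
  n0 def {m,y} use ∅
  n1 def {k,y} use ∅
  n2 def {m,x} use {m}
  n3 def {y} use ∅
  n4 def {k,m} use ∅
  n5 def {x} use ∅
  n6 def {m,x} use {m}
  n7 def {x} use ∅

Backward fixpoint:
  live n0: ∅→{m}
  live n1: ∅→∅
  live n2: {m}→{m}
  live n3: {m}→{m}
  live n4: ∅→∅
  live n5: {m}→{m}
  live n6: {m}→∅
  live n7: ∅→∅

Conflict graph:
  k↔{y}
  m↔{x,y}
  x↔{m}
  y↔{k,m}

Colouring:
  clique {k,y} ⇒ need ≥ 2
  2-colouring: c0={k,m}  c1={x,y}
  χ = 2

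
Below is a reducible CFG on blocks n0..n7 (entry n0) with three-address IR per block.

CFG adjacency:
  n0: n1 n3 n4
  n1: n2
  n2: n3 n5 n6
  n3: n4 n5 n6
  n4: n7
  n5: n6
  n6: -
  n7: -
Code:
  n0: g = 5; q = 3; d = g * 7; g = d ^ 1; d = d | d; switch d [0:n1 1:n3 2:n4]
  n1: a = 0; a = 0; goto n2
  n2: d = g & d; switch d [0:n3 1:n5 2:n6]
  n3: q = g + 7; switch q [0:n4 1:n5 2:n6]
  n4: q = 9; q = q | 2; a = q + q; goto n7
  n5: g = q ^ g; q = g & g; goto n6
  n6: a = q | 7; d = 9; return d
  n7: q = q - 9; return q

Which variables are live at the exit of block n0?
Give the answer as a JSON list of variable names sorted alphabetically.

Block summaries:
  n0: def={d,g,q} ue=∅
  n1: def={a} ue=∅
  n2: def={d} ue={d,g}
  n3: def={q} ue={g}
  n4: def={a,q} ue=∅
  n5: def={g,q} ue={g,q}
  n6: def={a,d} ue={q}
  n7: def={q} ue={q}

Live sets:
  live n0: ∅→{d,g,q}
  live n1: {d,g,q}→{d,g,q}
  live n2: {d,g,q}→{g,q}
  live n3: {g}→{g,q}
  live n4: ∅→{q}
  live n5: {g,q}→{q}
  live n6: {q}→∅
  live n7: {q}→∅

live-out(n0) = ["d", "g", "q"]

Answer: ["d", "g", "q"]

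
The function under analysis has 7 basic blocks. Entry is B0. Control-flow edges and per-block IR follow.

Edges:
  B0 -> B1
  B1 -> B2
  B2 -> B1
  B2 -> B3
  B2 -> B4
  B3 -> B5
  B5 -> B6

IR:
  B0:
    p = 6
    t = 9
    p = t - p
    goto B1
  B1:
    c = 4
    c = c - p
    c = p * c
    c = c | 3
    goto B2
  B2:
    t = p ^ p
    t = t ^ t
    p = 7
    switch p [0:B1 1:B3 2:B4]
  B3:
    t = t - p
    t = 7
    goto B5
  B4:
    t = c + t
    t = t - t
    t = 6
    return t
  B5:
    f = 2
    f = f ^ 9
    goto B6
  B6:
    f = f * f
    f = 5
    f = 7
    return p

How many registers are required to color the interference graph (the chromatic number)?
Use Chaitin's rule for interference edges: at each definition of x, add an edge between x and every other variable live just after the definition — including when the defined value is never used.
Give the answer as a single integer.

Answer: 3

Analysis:
Per-block:
  B0: def={p,t} ue=∅
  B1: def={c} ue={p}
  B2: def={p,t} ue={p}
  B3: def={t} ue={p,t}
  B4: def={t} ue={c,t}
  B5: def={f} ue=∅
  B6: def={f} ue={f,p}

Liveness:
  B0 li=∅ lo={p}
  B1 li={p} lo={c,p}
  B2 li={c,p} lo={c,p,t}
  B3 li={p,t} lo={p}
  B4 li={c,t} lo=∅
  B5 li={p} lo={f,p}
  B6 li={f,p} lo=∅

Conflict graph:
  c↔{p,t}
  f↔{p}
  p↔{c,f,t}
  t↔{c,p}

Registers:
  {c,p,t} pairwise interfere (3-clique) ⇒ χ ≥ 3
  3-colouring: c0={p}  c1={c,f}  c2={t}
  χ = 3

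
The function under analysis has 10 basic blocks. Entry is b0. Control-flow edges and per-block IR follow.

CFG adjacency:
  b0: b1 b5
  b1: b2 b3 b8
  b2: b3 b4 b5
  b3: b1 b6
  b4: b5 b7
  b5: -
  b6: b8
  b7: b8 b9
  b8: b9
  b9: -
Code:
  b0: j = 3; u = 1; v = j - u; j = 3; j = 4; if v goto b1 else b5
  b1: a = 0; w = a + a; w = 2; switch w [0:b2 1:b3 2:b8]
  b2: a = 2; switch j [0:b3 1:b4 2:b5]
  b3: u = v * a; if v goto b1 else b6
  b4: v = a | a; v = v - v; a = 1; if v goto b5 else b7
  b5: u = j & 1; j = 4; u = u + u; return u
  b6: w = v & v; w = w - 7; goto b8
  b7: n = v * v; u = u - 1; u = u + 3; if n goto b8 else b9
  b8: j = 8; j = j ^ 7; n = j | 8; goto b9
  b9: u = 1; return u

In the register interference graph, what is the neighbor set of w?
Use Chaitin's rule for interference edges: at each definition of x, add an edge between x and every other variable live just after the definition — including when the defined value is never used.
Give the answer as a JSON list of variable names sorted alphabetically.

def/use:
  b0: def={j,u,v} ue=∅
  b1: def={a,w} ue=∅
  b2: def={a} ue={j}
  b3: def={u} ue={a,v}
  b4: def={a,v} ue={a}
  b5: def={j,u} ue={j}
  b6: def={w} ue={v}
  b7: def={n,u} ue={u,v}
  b8: def={j,n} ue=∅
  b9: def={u} ue=∅

Live sets:
  b0: in=∅ out={j,u,v}
  b1: in={j,u,v} out={a,j,u,v}
  b2: in={j,u,v} out={a,j,u,v}
  b3: in={a,j,v} out={j,u,v}
  b4: in={a,j,u} out={j,u,v}
  b5: in={j} out=∅
  b6: in={v} out=∅
  b7: in={u,v} out=∅
  b8: in=∅ out=∅
  b9: in=∅ out=∅

Interfere edges:
  a — {j,u,v,w}
  j — {a,u,v,w}
  n — {u}
  u — {a,j,n,v,w}
  v — {a,j,u,w}
  w — {a,j,u,v}

N(w) = ["a", "j", "u", "v"]

Answer: ["a", "j", "u", "v"]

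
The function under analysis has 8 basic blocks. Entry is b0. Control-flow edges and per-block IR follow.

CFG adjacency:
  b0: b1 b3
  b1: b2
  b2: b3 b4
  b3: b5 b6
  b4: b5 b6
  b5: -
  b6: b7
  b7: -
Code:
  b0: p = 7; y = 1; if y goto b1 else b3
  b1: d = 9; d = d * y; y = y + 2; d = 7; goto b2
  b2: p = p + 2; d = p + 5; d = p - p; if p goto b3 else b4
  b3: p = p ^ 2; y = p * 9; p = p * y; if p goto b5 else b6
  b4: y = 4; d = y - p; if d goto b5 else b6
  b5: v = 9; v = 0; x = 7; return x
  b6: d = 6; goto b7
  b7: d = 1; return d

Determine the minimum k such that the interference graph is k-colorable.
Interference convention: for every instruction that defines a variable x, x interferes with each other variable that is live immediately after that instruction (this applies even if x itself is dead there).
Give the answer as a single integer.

Per-block:
  b0 def {p,y} use ∅
  b1 def {d,y} use {y}
  b2 def {d,p} use {p}
  b3 def {p,y} use {p}
  b4 def {d,y} use {p}
  b5 def {v,x} use ∅
  b6 def {d} use ∅
  b7 def {d} use ∅

Backward fixpoint:
  b0 li=∅ lo={p,y}
  b1 li={p,y} lo={p}
  b2 li={p} lo={p}
  b3 li={p} lo=∅
  b4 li={p} lo=∅
  b5 li=∅ lo=∅
  b6 li=∅ lo=∅
  b7 li=∅ lo=∅

Conflict graph:
  d: {p,y}
  p: {d,y}
  v: ∅
  x: ∅
  y: {d,p}

Colouring:
  clique {d,p,y} ⇒ need ≥ 3
  assign d→c0 p→c1 v→c0 x→c0 y→c2 — no edge inside a register ⇒ χ ≤ 3
  χ = 3

Answer: 3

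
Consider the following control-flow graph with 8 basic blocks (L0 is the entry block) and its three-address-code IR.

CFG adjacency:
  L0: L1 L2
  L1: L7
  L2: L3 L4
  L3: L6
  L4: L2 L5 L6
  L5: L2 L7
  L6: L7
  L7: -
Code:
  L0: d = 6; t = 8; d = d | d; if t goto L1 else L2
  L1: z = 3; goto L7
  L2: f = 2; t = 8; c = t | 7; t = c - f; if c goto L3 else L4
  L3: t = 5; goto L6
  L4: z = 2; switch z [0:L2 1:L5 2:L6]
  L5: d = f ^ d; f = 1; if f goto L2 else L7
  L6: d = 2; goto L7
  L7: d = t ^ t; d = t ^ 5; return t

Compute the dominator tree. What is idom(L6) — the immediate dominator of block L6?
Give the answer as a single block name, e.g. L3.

idom tree: L1←L0 L2←L0 L3←L2 L4←L2 L5←L4 L6←L2 L7←L0
Dom∩ at merges:
  L2: preds {L0,L4,L5}: {L0} ∩ {L0,L2,L4} ∩ {L0,L2,L4,L5} = {L0}; idom=L0
  L6: preds {L3,L4}: {L0,L2,L3} ∩ {L0,L2,L4} = {L0,L2}; idom=L2
  L7: preds {L1,L5,L6}: {L0,L1} ∩ {L0,L2,L4,L5} ∩ {L0,L2,L6} = {L0}; idom=L0

idom(L6) = L2

Answer: L2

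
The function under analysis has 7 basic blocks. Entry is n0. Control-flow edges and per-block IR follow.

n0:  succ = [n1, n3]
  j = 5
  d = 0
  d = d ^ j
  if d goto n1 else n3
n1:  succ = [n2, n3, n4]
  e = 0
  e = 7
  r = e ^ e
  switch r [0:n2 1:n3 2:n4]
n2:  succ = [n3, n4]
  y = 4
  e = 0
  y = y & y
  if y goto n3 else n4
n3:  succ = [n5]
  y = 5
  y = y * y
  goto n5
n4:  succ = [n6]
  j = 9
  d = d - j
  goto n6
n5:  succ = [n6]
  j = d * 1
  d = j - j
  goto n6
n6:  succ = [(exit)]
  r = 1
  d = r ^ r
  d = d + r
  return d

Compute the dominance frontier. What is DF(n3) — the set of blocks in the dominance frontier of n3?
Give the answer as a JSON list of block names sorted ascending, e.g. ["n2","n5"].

Answer: ["n6"]

Working:
idom tree: n1←n0 n2←n1 n3←n0 n4←n1 n5←n3 n6←n0
Dom at joins:
  n3: preds {n0,n1,n2}: {n0} ∩ {n0,n1} ∩ {n0,n1,n2} = {n0}; idom=n0
  n4: preds {n1,n2}: {n0,n1} ∩ {n0,n1,n2} = {n0,n1}; idom=n1
  n6: preds {n4,n5}: {n0,n1,n4} ∩ {n0,n3,n5} = {n0}; idom=n0

Frontier:
  n3←n0: walk · to n0
  n3←n1: walk n1 to n0
  n3←n2: walk n2→n1 to n0
  n4←n1: walk · to n1
  n4←n2: walk n2 to n1
  n6←n4: walk n4→n1 to n0
  n6←n5: walk n5→n3 to n0
  DF(n0)=∅
  DF(n1)={n3,n6}
  DF(n2)={n3,n4}
  DF(n3)={n6}
  DF(n4)={n6}
  DF(n5)={n6}
  DF(n6)=∅

DF(n3) = ["n6"]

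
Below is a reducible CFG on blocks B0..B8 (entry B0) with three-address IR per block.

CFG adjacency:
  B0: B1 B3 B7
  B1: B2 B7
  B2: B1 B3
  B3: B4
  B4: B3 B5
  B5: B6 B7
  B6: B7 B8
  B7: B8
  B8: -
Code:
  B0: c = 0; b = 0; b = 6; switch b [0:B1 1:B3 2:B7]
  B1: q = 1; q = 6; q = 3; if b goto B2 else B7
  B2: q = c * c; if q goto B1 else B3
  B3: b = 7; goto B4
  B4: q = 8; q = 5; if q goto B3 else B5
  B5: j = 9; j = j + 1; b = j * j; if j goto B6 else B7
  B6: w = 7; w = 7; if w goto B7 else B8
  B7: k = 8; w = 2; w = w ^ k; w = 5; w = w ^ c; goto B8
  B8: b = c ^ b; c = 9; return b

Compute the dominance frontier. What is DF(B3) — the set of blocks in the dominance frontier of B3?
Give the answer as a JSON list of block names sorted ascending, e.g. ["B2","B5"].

Answer: ["B3", "B7", "B8"]

Analysis:
idom tree: B1←B0 B2←B1 B3←B0 B4←B3 B5←B4 B6←B5 B7←B0 B8←B0
Join-block Dom:
  B1: preds {B0,B2}: {B0} ∩ {B0,B1,B2} = {B0}; idom=B0
  B3: preds {B0,B2,B4}: {B0} ∩ {B0,B1,B2} ∩ {B0,B3,B4} = {B0}; idom=B0
  B7: preds {B0,B1,B5,B6}: {B0} ∩ {B0,B1} ∩ {B0,B3,B4,B5} ∩ {B0,B3,B4,B5,B6} = {B0}; idom=B0
  B8: preds {B6,B7}: {B0,B3,B4,B5,B6} ∩ {B0,B7} = {B0}; idom=B0

DF walk-up:
  join B1 pred B0: · stop@B0
  join B1 pred B2: B2→B1 stop@B0
  join B3 pred B0: · stop@B0
  join B3 pred B2: B2→B1 stop@B0
  join B3 pred B4: B4→B3 stop@B0
  join B7 pred B0: · stop@B0
  join B7 pred B1: B1 stop@B0
  join B7 pred B5: B5→B4→B3 stop@B0
  join B7 pred B6: B6→B5→B4→B3 stop@B0
  join B8 pred B6: B6→B5→B4→B3 stop@B0
  join B8 pred B7: B7 stop@B0
  B0 → ∅
  B1 → {B1,B3,B7}
  B2 → {B1,B3}
  B3 → {B3,B7,B8}
  B4 → {B3,B7,B8}
  B5 → {B7,B8}
  B6 → {B7,B8}
  B7 → {B8}
  B8 → ∅

DF(B3) = ["B3", "B7", "B8"]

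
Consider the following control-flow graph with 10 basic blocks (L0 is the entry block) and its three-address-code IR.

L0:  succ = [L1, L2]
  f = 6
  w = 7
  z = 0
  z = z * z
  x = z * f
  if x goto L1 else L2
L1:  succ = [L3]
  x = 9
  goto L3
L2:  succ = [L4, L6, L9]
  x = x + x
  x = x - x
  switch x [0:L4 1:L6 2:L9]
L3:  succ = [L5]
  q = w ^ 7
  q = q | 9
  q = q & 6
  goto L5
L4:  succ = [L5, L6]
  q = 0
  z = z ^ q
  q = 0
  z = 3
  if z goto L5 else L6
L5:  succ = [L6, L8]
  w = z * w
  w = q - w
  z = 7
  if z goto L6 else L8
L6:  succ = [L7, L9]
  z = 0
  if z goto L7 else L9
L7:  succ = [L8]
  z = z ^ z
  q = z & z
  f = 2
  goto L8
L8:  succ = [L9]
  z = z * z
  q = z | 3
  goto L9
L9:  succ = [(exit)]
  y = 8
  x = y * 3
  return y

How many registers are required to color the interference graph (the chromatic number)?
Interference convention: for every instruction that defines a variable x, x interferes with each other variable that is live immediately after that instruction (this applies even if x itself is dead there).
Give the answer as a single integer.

Block summaries:
  L0: def={f,w,x,z} ue=∅
  L1: def={x} ue=∅
  L2: def={x} ue={x}
  L3: def={q} ue={w}
  L4: def={q,z} ue={z}
  L5: def={w,z} ue={q,w,z}
  L6: def={z} ue=∅
  L7: def={f,q,z} ue={z}
  L8: def={q,z} ue={z}
  L9: def={x,y} ue=∅

Liveness:
  L0 li=∅ lo={w,x,z}
  L1 li={w,z} lo={w,z}
  L2 li={w,x,z} lo={w,z}
  L3 li={w,z} lo={q,w,z}
  L4 li={w,z} lo={q,w,z}
  L5 li={q,w,z} lo={z}
  L6 li=∅ lo={z}
  L7 li={z} lo={z}
  L8 li={z} lo=∅
  L9 li=∅ lo=∅

Conflict graph:
  f↔{w,z}
  q↔{w,z}
  w↔{f,q,x,z}
  x↔{w,y,z}
  y↔{x}
  z↔{f,q,w,x}

Chromatic number:
  lower bound: {f,w,z} mutually conflict ⇒ χ ≥ 3
  3-colouring: R0={w,y}  R1={z}  R2={f,q,x}
  χ = 3

Answer: 3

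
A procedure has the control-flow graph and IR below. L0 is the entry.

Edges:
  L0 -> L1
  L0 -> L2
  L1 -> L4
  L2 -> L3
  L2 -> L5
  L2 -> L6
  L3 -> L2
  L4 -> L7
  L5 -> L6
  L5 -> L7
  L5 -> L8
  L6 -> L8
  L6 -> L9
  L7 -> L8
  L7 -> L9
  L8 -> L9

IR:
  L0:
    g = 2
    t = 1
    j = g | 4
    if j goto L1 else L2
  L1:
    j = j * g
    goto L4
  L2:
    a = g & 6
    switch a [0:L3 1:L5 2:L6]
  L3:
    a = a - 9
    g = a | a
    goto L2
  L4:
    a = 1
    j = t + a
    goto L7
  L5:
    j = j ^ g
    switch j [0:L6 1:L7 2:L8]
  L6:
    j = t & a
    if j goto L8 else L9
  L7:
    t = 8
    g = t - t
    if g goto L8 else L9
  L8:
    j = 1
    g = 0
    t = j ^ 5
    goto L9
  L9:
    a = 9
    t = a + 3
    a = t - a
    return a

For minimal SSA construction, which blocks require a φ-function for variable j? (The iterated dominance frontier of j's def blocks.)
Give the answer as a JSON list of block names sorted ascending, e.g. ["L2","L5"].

idom tree: L1←L0 L2←L0 L3←L2 L4←L1 L5←L2 L6←L2 L7←L0 L8←L0 L9←L0
Dom∩ at merges:
  L2: preds {L0,L3}: {L0} ∩ {L0,L2,L3} = {L0}; idom=L0
  L6: preds {L2,L5}: {L0,L2} ∩ {L0,L2,L5} = {L0,L2}; idom=L2
  L7: preds {L4,L5}: {L0,L1,L4} ∩ {L0,L2,L5} = {L0}; idom=L0
  L8: preds {L5,L6,L7}: {L0,L2,L5} ∩ {L0,L2,L6} ∩ {L0,L7} = {L0}; idom=L0
  L9: preds {L6,L7,L8}: {L0,L2,L6} ∩ {L0,L7} ∩ {L0,L8} = {L0}; idom=L0

Frontier:
  join L2 pred L0: · stop@L0
  join L2 pred L3: L3→L2 stop@L0
  join L6 pred L2: · stop@L2
  join L6 pred L5: L5 stop@L2
  join L7 pred L4: L4→L1 stop@L0
  join L7 pred L5: L5→L2 stop@L0
  join L8 pred L5: L5→L2 stop@L0
  join L8 pred L6: L6→L2 stop@L0
  join L8 pred L7: L7 stop@L0
  join L9 pred L6: L6→L2 stop@L0
  join L9 pred L7: L7 stop@L0
  join L9 pred L8: L8 stop@L0
  L0 → ∅
  L1 → {L7}
  L2 → {L2,L7,L8,L9}
  L3 → {L2}
  L4 → {L7}
  L5 → {L6,L7,L8}
  L6 → {L8,L9}
  L7 → {L8,L9}
  L8 → {L9}
  L9 → ∅

φ for j: defs {L0,L1,L4,L5,L6,L8}
  DF⁺ = {L6,L7,L8,L9}

Answer: ["L6", "L7", "L8", "L9"]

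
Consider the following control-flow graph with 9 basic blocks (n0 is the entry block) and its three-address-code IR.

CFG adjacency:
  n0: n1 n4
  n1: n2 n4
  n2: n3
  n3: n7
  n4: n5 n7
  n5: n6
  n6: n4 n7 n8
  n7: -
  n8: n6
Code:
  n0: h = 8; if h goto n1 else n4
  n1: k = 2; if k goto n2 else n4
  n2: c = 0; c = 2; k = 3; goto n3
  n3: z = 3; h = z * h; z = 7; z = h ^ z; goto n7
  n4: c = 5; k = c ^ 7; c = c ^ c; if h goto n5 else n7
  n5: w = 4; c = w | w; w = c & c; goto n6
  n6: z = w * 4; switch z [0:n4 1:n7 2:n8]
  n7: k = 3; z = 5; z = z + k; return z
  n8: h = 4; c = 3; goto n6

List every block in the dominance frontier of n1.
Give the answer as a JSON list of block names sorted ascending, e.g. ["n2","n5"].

idom tree: n1←n0 n2←n1 n3←n2 n4←n0 n5←n4 n6←n5 n7←n0 n8←n6
Join-block Dom:
  n4: preds {n0,n1,n6}: {n0} ∩ {n0,n1} ∩ {n0,n4,n5,n6} = {n0}; idom=n0
  n6: preds {n5,n8}: {n0,n4,n5} ∩ {n0,n4,n5,n6,n8} = {n0,n4,n5}; idom=n5
  n7: preds {n3,n4,n6}: {n0,n1,n2,n3} ∩ {n0,n4} ∩ {n0,n4,n5,n6} = {n0}; idom=n0

Frontier:
  join n4 pred n0: · stop@n0
  join n4 pred n1: n1 stop@n0
  join n4 pred n6: n6→n5→n4 stop@n0
  join n6 pred n5: · stop@n5
  join n6 pred n8: n8→n6 stop@n5
  join n7 pred n3: n3→n2→n1 stop@n0
  join n7 pred n4: n4 stop@n0
  join n7 pred n6: n6→n5→n4 stop@n0
  DF(n0)=∅
  DF(n1)={n4,n7}
  DF(n2)={n7}
  DF(n3)={n7}
  DF(n4)={n4,n7}
  DF(n5)={n4,n7}
  DF(n6)={n4,n6,n7}
  DF(n7)=∅
  DF(n8)={n6}

DF(n1) = ["n4", "n7"]

Answer: ["n4", "n7"]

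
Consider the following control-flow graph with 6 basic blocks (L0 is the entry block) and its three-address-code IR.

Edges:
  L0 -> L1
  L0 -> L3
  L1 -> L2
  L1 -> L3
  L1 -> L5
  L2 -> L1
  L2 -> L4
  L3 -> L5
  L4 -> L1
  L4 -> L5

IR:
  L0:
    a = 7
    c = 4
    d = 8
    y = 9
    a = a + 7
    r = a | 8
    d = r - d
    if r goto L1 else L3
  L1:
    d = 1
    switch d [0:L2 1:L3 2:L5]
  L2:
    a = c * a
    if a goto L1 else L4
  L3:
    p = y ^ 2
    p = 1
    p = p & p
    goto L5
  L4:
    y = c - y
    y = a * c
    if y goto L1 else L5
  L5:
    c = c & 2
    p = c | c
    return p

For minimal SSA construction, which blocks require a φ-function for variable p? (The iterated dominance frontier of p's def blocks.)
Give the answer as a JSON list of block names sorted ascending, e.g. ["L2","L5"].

Answer: ["L5"]

Analysis:
idom tree: L1←L0 L2←L1 L3←L0 L4←L2 L5←L0
Dom∩ at merges:
  L1: preds {L0,L2,L4}: {L0} ∩ {L0,L1,L2} ∩ {L0,L1,L2,L4} = {L0}; idom=L0
  L3: preds {L0,L1}: {L0} ∩ {L0,L1} = {L0}; idom=L0
  L5: preds {L1,L3,L4}: {L0,L1} ∩ {L0,L3} ∩ {L0,L1,L2,L4} = {L0}; idom=L0

DF derivation:
  L1←L0: walk · to L0
  L1←L2: walk L2→L1 to L0
  L1←L4: walk L4→L2→L1 to L0
  L3←L0: walk · to L0
  L3←L1: walk L1 to L0
  L5←L1: walk L1 to L0
  L5←L3: walk L3 to L0
  L5←L4: walk L4→L2→L1 to L0
  DF(L0)=∅
  DF(L1)={L1,L3,L5}
  DF(L2)={L1,L5}
  DF(L3)={L5}
  DF(L4)={L1,L5}
  DF(L5)=∅

φ for p: defs {L3,L5}
  DF⁺ = {L5}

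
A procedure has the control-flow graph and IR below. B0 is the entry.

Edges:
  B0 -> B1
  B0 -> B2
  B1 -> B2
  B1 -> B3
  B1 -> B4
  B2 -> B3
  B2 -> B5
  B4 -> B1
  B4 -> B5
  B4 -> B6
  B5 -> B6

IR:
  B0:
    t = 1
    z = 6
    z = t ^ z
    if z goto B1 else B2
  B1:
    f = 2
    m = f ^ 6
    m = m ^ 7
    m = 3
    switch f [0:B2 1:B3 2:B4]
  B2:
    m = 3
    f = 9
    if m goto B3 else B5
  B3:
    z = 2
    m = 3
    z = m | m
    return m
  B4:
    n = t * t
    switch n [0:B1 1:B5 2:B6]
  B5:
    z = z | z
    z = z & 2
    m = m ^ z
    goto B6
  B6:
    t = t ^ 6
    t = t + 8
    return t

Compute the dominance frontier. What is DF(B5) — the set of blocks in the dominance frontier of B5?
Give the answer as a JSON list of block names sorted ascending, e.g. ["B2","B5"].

idom tree: B1←B0 B2←B0 B3←B0 B4←B1 B5←B0 B6←B0
Dom at joins:
  B1: preds {B0,B4}: {B0} ∩ {B0,B1,B4} = {B0}; idom=B0
  B2: preds {B0,B1}: {B0} ∩ {B0,B1} = {B0}; idom=B0
  B3: preds {B1,B2}: {B0,B1} ∩ {B0,B2} = {B0}; idom=B0
  B5: preds {B2,B4}: {B0,B2} ∩ {B0,B1,B4} = {B0}; idom=B0
  B6: preds {B4,B5}: {B0,B1,B4} ∩ {B0,B5} = {B0}; idom=B0

DF walk-up:
  B1←B0: walk · to B0
  B1←B4: walk B4→B1 to B0
  B2←B0: walk · to B0
  B2←B1: walk B1 to B0
  B3←B1: walk B1 to B0
  B3←B2: walk B2 to B0
  B5←B2: walk B2 to B0
  B5←B4: walk B4→B1 to B0
  B6←B4: walk B4→B1 to B0
  B6←B5: walk B5 to B0
  DF(B0)=∅
  DF(B1)={B1,B2,B3,B5,B6}
  DF(B2)={B3,B5}
  DF(B3)=∅
  DF(B4)={B1,B5,B6}
  DF(B5)={B6}
  DF(B6)=∅

DF(B5) = ["B6"]

Answer: ["B6"]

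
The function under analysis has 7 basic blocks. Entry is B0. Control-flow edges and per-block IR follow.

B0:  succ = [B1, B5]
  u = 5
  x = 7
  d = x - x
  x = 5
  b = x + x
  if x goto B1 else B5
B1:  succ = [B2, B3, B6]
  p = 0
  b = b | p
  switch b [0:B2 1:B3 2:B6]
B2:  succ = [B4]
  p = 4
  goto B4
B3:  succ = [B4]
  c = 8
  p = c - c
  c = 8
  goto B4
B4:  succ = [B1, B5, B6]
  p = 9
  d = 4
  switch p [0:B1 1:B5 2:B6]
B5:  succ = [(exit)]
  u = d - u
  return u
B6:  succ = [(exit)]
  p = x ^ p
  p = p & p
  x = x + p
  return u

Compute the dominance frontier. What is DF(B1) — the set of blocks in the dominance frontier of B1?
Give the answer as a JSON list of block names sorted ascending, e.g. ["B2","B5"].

Answer: ["B1", "B5"]

Analysis:
idom tree: B1←B0 B2←B1 B3←B1 B4←B1 B5←B0 B6←B1
Dom∩ at merges:
  B1: preds {B0,B4}: {B0} ∩ {B0,B1,B4} = {B0}; idom=B0
  B4: preds {B2,B3}: {B0,B1,B2} ∩ {B0,B1,B3} = {B0,B1}; idom=B1
  B5: preds {B0,B4}: {B0} ∩ {B0,B1,B4} = {B0}; idom=B0
  B6: preds {B1,B4}: {B0,B1} ∩ {B0,B1,B4} = {B0,B1}; idom=B1

DF walk-up:
  B1←B0: walk · to B0
  B1←B4: walk B4→B1 to B0
  B4←B2: walk B2 to B1
  B4←B3: walk B3 to B1
  B5←B0: walk · to B0
  B5←B4: walk B4→B1 to B0
  B6←B1: walk · to B1
  B6←B4: walk B4 to B1
  DF(B0)=∅
  DF(B1)={B1,B5}
  DF(B2)={B4}
  DF(B3)={B4}
  DF(B4)={B1,B5,B6}
  DF(B5)=∅
  DF(B6)=∅

DF(B1) = ["B1", "B5"]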